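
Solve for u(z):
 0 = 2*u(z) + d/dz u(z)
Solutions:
 u(z) = C1*exp(-2*z)


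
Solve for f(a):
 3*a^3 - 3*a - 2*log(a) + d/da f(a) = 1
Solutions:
 f(a) = C1 - 3*a^4/4 + 3*a^2/2 + 2*a*log(a) - a


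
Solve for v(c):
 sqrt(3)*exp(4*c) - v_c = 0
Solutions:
 v(c) = C1 + sqrt(3)*exp(4*c)/4


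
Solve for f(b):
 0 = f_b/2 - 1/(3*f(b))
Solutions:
 f(b) = -sqrt(C1 + 12*b)/3
 f(b) = sqrt(C1 + 12*b)/3


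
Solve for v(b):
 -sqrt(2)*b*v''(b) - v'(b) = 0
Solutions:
 v(b) = C1 + C2*b^(1 - sqrt(2)/2)


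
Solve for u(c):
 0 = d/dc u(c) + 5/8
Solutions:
 u(c) = C1 - 5*c/8


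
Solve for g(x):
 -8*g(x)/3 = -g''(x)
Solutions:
 g(x) = C1*exp(-2*sqrt(6)*x/3) + C2*exp(2*sqrt(6)*x/3)


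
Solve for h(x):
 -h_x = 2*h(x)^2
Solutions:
 h(x) = 1/(C1 + 2*x)


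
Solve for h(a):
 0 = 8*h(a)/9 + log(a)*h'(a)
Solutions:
 h(a) = C1*exp(-8*li(a)/9)


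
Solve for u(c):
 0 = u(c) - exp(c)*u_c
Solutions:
 u(c) = C1*exp(-exp(-c))


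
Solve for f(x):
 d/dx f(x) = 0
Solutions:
 f(x) = C1


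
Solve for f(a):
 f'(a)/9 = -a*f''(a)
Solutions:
 f(a) = C1 + C2*a^(8/9)


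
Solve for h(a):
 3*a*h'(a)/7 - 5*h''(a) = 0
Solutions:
 h(a) = C1 + C2*erfi(sqrt(210)*a/70)


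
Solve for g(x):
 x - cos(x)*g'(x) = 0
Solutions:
 g(x) = C1 + Integral(x/cos(x), x)


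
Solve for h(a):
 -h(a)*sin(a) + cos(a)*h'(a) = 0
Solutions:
 h(a) = C1/cos(a)


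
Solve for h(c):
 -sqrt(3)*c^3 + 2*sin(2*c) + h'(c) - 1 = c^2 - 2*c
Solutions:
 h(c) = C1 + sqrt(3)*c^4/4 + c^3/3 - c^2 + c + cos(2*c)


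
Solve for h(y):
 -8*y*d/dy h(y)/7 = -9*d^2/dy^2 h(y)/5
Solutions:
 h(y) = C1 + C2*erfi(2*sqrt(35)*y/21)


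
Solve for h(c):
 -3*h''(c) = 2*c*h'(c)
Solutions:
 h(c) = C1 + C2*erf(sqrt(3)*c/3)


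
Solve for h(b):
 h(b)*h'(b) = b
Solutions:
 h(b) = -sqrt(C1 + b^2)
 h(b) = sqrt(C1 + b^2)


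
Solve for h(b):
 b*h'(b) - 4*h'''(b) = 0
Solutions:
 h(b) = C1 + Integral(C2*airyai(2^(1/3)*b/2) + C3*airybi(2^(1/3)*b/2), b)


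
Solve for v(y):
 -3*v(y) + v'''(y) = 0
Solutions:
 v(y) = C3*exp(3^(1/3)*y) + (C1*sin(3^(5/6)*y/2) + C2*cos(3^(5/6)*y/2))*exp(-3^(1/3)*y/2)


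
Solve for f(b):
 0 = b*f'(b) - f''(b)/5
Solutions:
 f(b) = C1 + C2*erfi(sqrt(10)*b/2)


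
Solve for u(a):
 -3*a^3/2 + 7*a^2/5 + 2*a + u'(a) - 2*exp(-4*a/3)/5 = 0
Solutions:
 u(a) = C1 + 3*a^4/8 - 7*a^3/15 - a^2 - 3*exp(-4*a/3)/10


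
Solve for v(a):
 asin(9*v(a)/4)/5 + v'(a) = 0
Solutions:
 Integral(1/asin(9*_y/4), (_y, v(a))) = C1 - a/5


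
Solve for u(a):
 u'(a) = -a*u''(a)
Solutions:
 u(a) = C1 + C2*log(a)


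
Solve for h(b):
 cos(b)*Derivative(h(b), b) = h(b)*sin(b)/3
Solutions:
 h(b) = C1/cos(b)^(1/3)


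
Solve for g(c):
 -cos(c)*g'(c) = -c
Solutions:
 g(c) = C1 + Integral(c/cos(c), c)


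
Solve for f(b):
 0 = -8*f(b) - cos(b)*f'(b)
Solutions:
 f(b) = C1*(sin(b)^4 - 4*sin(b)^3 + 6*sin(b)^2 - 4*sin(b) + 1)/(sin(b)^4 + 4*sin(b)^3 + 6*sin(b)^2 + 4*sin(b) + 1)


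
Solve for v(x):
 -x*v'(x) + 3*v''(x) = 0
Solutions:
 v(x) = C1 + C2*erfi(sqrt(6)*x/6)


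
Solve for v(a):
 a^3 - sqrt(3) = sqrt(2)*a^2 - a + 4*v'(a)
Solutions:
 v(a) = C1 + a^4/16 - sqrt(2)*a^3/12 + a^2/8 - sqrt(3)*a/4


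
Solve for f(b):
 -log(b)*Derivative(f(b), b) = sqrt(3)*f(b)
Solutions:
 f(b) = C1*exp(-sqrt(3)*li(b))


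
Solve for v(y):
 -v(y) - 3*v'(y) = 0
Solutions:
 v(y) = C1*exp(-y/3)


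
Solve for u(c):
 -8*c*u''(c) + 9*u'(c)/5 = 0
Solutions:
 u(c) = C1 + C2*c^(49/40)


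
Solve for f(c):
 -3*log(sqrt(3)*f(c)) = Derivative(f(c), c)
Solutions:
 2*Integral(1/(2*log(_y) + log(3)), (_y, f(c)))/3 = C1 - c


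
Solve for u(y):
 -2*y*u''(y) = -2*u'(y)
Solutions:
 u(y) = C1 + C2*y^2


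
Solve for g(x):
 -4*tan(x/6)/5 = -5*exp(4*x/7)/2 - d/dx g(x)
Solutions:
 g(x) = C1 - 35*exp(4*x/7)/8 - 24*log(cos(x/6))/5


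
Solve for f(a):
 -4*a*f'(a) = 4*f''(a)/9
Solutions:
 f(a) = C1 + C2*erf(3*sqrt(2)*a/2)


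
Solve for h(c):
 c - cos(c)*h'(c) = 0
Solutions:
 h(c) = C1 + Integral(c/cos(c), c)


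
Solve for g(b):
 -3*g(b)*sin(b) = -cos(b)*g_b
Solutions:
 g(b) = C1/cos(b)^3


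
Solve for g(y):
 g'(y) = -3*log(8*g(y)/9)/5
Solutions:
 5*Integral(1/(log(_y) - 2*log(3) + 3*log(2)), (_y, g(y)))/3 = C1 - y


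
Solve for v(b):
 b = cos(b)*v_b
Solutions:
 v(b) = C1 + Integral(b/cos(b), b)


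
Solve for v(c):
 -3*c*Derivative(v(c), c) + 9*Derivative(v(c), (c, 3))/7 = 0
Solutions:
 v(c) = C1 + Integral(C2*airyai(3^(2/3)*7^(1/3)*c/3) + C3*airybi(3^(2/3)*7^(1/3)*c/3), c)


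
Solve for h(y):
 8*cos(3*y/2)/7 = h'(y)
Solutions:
 h(y) = C1 + 16*sin(3*y/2)/21


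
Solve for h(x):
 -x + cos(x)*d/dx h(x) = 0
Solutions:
 h(x) = C1 + Integral(x/cos(x), x)


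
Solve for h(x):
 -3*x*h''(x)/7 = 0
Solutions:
 h(x) = C1 + C2*x


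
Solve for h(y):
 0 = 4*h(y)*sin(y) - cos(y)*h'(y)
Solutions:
 h(y) = C1/cos(y)^4


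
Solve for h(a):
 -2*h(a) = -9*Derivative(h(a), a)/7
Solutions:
 h(a) = C1*exp(14*a/9)


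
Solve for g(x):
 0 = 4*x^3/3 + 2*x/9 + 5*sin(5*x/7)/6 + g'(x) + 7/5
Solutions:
 g(x) = C1 - x^4/3 - x^2/9 - 7*x/5 + 7*cos(5*x/7)/6


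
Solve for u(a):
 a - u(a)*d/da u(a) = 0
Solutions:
 u(a) = -sqrt(C1 + a^2)
 u(a) = sqrt(C1 + a^2)


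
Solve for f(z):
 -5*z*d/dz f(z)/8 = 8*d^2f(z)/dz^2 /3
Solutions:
 f(z) = C1 + C2*erf(sqrt(30)*z/16)


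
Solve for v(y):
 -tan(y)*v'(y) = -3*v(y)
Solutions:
 v(y) = C1*sin(y)^3


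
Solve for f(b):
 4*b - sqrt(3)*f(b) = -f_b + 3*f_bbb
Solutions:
 f(b) = C1*exp(2^(1/3)*3^(1/6)*b*(6/(sqrt(717) + 27)^(1/3) + 2^(1/3)*3^(2/3)*(sqrt(717) + 27)^(1/3))/36)*sin(b*(-12^(1/3)*(sqrt(717) + 27)^(1/3) + 2*18^(1/3)/(sqrt(717) + 27)^(1/3))/12) + C2*exp(2^(1/3)*3^(1/6)*b*(6/(sqrt(717) + 27)^(1/3) + 2^(1/3)*3^(2/3)*(sqrt(717) + 27)^(1/3))/36)*cos(b*(-12^(1/3)*(sqrt(717) + 27)^(1/3) + 2*18^(1/3)/(sqrt(717) + 27)^(1/3))/12) + C3*exp(-2^(1/3)*3^(1/6)*b*(6/(sqrt(717) + 27)^(1/3) + 2^(1/3)*3^(2/3)*(sqrt(717) + 27)^(1/3))/18) + 4*sqrt(3)*b/3 + 4/3


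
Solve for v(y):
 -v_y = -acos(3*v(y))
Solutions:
 Integral(1/acos(3*_y), (_y, v(y))) = C1 + y


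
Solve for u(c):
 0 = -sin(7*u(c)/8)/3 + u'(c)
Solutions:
 -c/3 + 4*log(cos(7*u(c)/8) - 1)/7 - 4*log(cos(7*u(c)/8) + 1)/7 = C1


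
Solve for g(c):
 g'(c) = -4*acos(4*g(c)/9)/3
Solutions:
 Integral(1/acos(4*_y/9), (_y, g(c))) = C1 - 4*c/3


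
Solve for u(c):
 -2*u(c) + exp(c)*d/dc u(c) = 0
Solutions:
 u(c) = C1*exp(-2*exp(-c))


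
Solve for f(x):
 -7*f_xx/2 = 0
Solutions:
 f(x) = C1 + C2*x


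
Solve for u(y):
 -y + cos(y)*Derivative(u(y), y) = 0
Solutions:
 u(y) = C1 + Integral(y/cos(y), y)


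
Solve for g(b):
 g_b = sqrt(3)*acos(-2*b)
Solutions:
 g(b) = C1 + sqrt(3)*(b*acos(-2*b) + sqrt(1 - 4*b^2)/2)


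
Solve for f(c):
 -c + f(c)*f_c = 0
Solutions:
 f(c) = -sqrt(C1 + c^2)
 f(c) = sqrt(C1 + c^2)


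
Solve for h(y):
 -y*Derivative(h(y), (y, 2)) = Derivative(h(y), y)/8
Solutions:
 h(y) = C1 + C2*y^(7/8)


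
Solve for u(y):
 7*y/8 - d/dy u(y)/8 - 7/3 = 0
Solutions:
 u(y) = C1 + 7*y^2/2 - 56*y/3


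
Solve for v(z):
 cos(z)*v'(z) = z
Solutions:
 v(z) = C1 + Integral(z/cos(z), z)


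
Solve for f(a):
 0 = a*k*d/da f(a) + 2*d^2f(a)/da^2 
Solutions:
 f(a) = Piecewise((-sqrt(pi)*C1*erf(a*sqrt(k)/2)/sqrt(k) - C2, (k > 0) | (k < 0)), (-C1*a - C2, True))


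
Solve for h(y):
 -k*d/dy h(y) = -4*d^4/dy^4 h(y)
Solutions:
 h(y) = C1 + C2*exp(2^(1/3)*k^(1/3)*y/2) + C3*exp(2^(1/3)*k^(1/3)*y*(-1 + sqrt(3)*I)/4) + C4*exp(-2^(1/3)*k^(1/3)*y*(1 + sqrt(3)*I)/4)


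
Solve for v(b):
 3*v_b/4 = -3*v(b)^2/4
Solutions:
 v(b) = 1/(C1 + b)


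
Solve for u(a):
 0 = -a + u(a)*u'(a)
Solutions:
 u(a) = -sqrt(C1 + a^2)
 u(a) = sqrt(C1 + a^2)


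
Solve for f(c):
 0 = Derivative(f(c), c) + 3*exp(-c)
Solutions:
 f(c) = C1 + 3*exp(-c)


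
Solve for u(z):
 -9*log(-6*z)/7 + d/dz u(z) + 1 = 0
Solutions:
 u(z) = C1 + 9*z*log(-z)/7 + z*(-16 + 9*log(6))/7


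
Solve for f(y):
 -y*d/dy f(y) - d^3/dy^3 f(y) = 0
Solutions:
 f(y) = C1 + Integral(C2*airyai(-y) + C3*airybi(-y), y)


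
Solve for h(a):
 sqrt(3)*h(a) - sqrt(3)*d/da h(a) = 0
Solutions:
 h(a) = C1*exp(a)


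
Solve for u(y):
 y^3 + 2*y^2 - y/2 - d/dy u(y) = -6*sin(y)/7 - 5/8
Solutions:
 u(y) = C1 + y^4/4 + 2*y^3/3 - y^2/4 + 5*y/8 - 6*cos(y)/7


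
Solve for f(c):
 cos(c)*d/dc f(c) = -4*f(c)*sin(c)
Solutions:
 f(c) = C1*cos(c)^4


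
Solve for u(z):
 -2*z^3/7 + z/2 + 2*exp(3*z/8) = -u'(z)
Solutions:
 u(z) = C1 + z^4/14 - z^2/4 - 16*exp(3*z/8)/3


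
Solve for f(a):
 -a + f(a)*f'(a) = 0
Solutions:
 f(a) = -sqrt(C1 + a^2)
 f(a) = sqrt(C1 + a^2)


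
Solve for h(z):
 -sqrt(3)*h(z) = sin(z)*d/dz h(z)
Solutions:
 h(z) = C1*(cos(z) + 1)^(sqrt(3)/2)/(cos(z) - 1)^(sqrt(3)/2)


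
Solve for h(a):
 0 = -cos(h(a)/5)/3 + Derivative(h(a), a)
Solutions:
 -a/3 - 5*log(sin(h(a)/5) - 1)/2 + 5*log(sin(h(a)/5) + 1)/2 = C1


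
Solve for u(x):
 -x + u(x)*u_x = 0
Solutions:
 u(x) = -sqrt(C1 + x^2)
 u(x) = sqrt(C1 + x^2)


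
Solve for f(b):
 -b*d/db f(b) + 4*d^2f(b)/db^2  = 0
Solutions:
 f(b) = C1 + C2*erfi(sqrt(2)*b/4)


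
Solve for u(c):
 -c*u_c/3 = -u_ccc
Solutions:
 u(c) = C1 + Integral(C2*airyai(3^(2/3)*c/3) + C3*airybi(3^(2/3)*c/3), c)


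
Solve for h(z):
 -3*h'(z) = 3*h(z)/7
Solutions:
 h(z) = C1*exp(-z/7)


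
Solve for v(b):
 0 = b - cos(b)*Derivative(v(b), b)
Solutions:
 v(b) = C1 + Integral(b/cos(b), b)


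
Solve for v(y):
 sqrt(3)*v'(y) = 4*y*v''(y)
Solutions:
 v(y) = C1 + C2*y^(sqrt(3)/4 + 1)


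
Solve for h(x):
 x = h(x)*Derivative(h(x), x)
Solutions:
 h(x) = -sqrt(C1 + x^2)
 h(x) = sqrt(C1 + x^2)


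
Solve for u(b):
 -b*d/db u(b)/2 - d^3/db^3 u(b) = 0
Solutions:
 u(b) = C1 + Integral(C2*airyai(-2^(2/3)*b/2) + C3*airybi(-2^(2/3)*b/2), b)


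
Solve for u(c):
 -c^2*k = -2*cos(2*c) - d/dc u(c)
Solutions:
 u(c) = C1 + c^3*k/3 - sin(2*c)


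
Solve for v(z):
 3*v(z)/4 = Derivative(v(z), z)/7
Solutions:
 v(z) = C1*exp(21*z/4)


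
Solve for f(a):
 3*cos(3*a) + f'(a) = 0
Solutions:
 f(a) = C1 - sin(3*a)


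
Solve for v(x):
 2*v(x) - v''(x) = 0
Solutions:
 v(x) = C1*exp(-sqrt(2)*x) + C2*exp(sqrt(2)*x)


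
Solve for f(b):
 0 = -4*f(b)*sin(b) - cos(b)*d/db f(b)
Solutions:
 f(b) = C1*cos(b)^4


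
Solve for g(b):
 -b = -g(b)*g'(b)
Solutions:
 g(b) = -sqrt(C1 + b^2)
 g(b) = sqrt(C1 + b^2)


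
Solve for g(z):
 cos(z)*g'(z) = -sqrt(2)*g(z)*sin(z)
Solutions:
 g(z) = C1*cos(z)^(sqrt(2))


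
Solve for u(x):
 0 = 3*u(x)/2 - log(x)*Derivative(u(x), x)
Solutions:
 u(x) = C1*exp(3*li(x)/2)


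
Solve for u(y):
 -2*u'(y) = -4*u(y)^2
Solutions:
 u(y) = -1/(C1 + 2*y)


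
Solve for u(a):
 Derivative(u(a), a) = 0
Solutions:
 u(a) = C1


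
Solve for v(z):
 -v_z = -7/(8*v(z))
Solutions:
 v(z) = -sqrt(C1 + 7*z)/2
 v(z) = sqrt(C1 + 7*z)/2


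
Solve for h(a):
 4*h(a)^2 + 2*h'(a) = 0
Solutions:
 h(a) = 1/(C1 + 2*a)


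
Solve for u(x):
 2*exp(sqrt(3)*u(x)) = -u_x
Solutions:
 u(x) = sqrt(3)*(2*log(1/(C1 + 2*x)) - log(3))/6


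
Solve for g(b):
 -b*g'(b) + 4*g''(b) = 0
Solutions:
 g(b) = C1 + C2*erfi(sqrt(2)*b/4)


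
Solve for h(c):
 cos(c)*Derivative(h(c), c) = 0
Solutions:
 h(c) = C1


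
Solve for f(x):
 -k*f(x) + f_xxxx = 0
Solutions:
 f(x) = C1*exp(-k^(1/4)*x) + C2*exp(k^(1/4)*x) + C3*exp(-I*k^(1/4)*x) + C4*exp(I*k^(1/4)*x)


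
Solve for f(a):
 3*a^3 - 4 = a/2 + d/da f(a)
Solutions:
 f(a) = C1 + 3*a^4/4 - a^2/4 - 4*a


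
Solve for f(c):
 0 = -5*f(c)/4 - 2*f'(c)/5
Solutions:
 f(c) = C1*exp(-25*c/8)


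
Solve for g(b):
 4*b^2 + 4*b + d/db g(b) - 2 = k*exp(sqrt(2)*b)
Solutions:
 g(b) = C1 - 4*b^3/3 - 2*b^2 + 2*b + sqrt(2)*k*exp(sqrt(2)*b)/2


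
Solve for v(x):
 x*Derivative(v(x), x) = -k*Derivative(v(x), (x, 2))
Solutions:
 v(x) = C1 + C2*sqrt(k)*erf(sqrt(2)*x*sqrt(1/k)/2)


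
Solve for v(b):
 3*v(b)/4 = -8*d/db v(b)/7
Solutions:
 v(b) = C1*exp(-21*b/32)


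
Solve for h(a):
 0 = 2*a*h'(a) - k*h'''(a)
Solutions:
 h(a) = C1 + Integral(C2*airyai(2^(1/3)*a*(1/k)^(1/3)) + C3*airybi(2^(1/3)*a*(1/k)^(1/3)), a)


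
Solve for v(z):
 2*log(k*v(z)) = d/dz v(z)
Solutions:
 li(k*v(z))/k = C1 + 2*z


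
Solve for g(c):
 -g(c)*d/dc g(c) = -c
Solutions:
 g(c) = -sqrt(C1 + c^2)
 g(c) = sqrt(C1 + c^2)


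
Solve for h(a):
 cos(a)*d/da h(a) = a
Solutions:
 h(a) = C1 + Integral(a/cos(a), a)


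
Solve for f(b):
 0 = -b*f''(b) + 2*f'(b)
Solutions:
 f(b) = C1 + C2*b^3


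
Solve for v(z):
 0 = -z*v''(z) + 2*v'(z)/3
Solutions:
 v(z) = C1 + C2*z^(5/3)


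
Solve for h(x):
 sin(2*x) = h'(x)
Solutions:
 h(x) = C1 - cos(2*x)/2


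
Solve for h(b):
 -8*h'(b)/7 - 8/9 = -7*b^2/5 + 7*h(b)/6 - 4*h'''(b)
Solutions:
 h(b) = C1*exp(-b*(16*882^(1/3)/(61*sqrt(273) + 1029)^(1/3) + 84^(1/3)*(61*sqrt(273) + 1029)^(1/3))/168)*sin(3^(1/6)*b*(-28^(1/3)*3^(2/3)*(61*sqrt(273) + 1029)^(1/3) + 48*98^(1/3)/(61*sqrt(273) + 1029)^(1/3))/168) + C2*exp(-b*(16*882^(1/3)/(61*sqrt(273) + 1029)^(1/3) + 84^(1/3)*(61*sqrt(273) + 1029)^(1/3))/168)*cos(3^(1/6)*b*(-28^(1/3)*3^(2/3)*(61*sqrt(273) + 1029)^(1/3) + 48*98^(1/3)/(61*sqrt(273) + 1029)^(1/3))/168) + C3*exp(b*(16*882^(1/3)/(61*sqrt(273) + 1029)^(1/3) + 84^(1/3)*(61*sqrt(273) + 1029)^(1/3))/84) + 6*b^2/5 - 576*b/245 + 55504/36015


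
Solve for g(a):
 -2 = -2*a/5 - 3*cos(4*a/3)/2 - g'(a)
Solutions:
 g(a) = C1 - a^2/5 + 2*a - 9*sin(4*a/3)/8


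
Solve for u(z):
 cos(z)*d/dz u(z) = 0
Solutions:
 u(z) = C1


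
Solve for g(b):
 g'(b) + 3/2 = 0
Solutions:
 g(b) = C1 - 3*b/2


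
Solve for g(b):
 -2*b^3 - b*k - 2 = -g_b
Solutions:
 g(b) = C1 + b^4/2 + b^2*k/2 + 2*b


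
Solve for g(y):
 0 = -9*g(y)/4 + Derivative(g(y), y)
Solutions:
 g(y) = C1*exp(9*y/4)


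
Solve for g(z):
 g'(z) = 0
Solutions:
 g(z) = C1


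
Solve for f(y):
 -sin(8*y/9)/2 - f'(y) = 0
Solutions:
 f(y) = C1 + 9*cos(8*y/9)/16


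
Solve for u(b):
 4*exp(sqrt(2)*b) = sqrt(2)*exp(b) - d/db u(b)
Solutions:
 u(b) = C1 + sqrt(2)*exp(b) - 2*sqrt(2)*exp(sqrt(2)*b)


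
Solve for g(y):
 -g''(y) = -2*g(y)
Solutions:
 g(y) = C1*exp(-sqrt(2)*y) + C2*exp(sqrt(2)*y)


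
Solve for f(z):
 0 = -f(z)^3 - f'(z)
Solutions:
 f(z) = -sqrt(2)*sqrt(-1/(C1 - z))/2
 f(z) = sqrt(2)*sqrt(-1/(C1 - z))/2


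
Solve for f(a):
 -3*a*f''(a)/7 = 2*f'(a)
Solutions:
 f(a) = C1 + C2/a^(11/3)


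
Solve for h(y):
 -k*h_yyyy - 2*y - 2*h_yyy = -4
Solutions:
 h(y) = C1 + C2*y + C3*y^2 + C4*exp(-2*y/k) - y^4/24 + y^3*(k + 4)/12


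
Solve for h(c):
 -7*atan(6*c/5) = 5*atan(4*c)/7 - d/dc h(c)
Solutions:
 h(c) = C1 + 7*c*atan(6*c/5) + 5*c*atan(4*c)/7 - 5*log(16*c^2 + 1)/56 - 35*log(36*c^2 + 25)/12


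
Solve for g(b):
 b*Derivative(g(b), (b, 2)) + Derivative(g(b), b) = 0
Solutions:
 g(b) = C1 + C2*log(b)


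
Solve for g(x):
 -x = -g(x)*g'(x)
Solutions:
 g(x) = -sqrt(C1 + x^2)
 g(x) = sqrt(C1 + x^2)


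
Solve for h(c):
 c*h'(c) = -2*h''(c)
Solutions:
 h(c) = C1 + C2*erf(c/2)


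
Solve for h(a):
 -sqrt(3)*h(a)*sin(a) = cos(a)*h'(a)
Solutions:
 h(a) = C1*cos(a)^(sqrt(3))


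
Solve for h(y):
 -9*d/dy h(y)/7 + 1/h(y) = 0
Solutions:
 h(y) = -sqrt(C1 + 14*y)/3
 h(y) = sqrt(C1 + 14*y)/3


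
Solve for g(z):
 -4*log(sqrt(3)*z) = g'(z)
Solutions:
 g(z) = C1 - 4*z*log(z) - z*log(9) + 4*z


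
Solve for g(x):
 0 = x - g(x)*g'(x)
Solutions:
 g(x) = -sqrt(C1 + x^2)
 g(x) = sqrt(C1 + x^2)


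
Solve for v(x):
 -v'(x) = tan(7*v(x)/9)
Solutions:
 v(x) = -9*asin(C1*exp(-7*x/9))/7 + 9*pi/7
 v(x) = 9*asin(C1*exp(-7*x/9))/7


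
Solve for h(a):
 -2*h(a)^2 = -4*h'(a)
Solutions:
 h(a) = -2/(C1 + a)


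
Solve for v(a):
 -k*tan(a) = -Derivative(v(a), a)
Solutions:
 v(a) = C1 - k*log(cos(a))


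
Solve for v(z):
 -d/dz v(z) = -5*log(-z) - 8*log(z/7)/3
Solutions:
 v(z) = C1 + 23*z*log(z)/3 + z*(-23/3 - 8*log(7)/3 + 5*I*pi)


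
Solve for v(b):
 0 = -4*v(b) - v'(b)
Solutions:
 v(b) = C1*exp(-4*b)


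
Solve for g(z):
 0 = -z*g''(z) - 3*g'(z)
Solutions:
 g(z) = C1 + C2/z^2


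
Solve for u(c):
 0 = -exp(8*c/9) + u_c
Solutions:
 u(c) = C1 + 9*exp(8*c/9)/8


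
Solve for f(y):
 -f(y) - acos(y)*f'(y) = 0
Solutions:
 f(y) = C1*exp(-Integral(1/acos(y), y))


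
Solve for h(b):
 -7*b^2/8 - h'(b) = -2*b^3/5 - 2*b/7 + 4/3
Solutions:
 h(b) = C1 + b^4/10 - 7*b^3/24 + b^2/7 - 4*b/3


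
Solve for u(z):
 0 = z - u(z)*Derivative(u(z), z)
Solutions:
 u(z) = -sqrt(C1 + z^2)
 u(z) = sqrt(C1 + z^2)


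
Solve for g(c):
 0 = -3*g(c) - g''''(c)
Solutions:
 g(c) = (C1*sin(sqrt(2)*3^(1/4)*c/2) + C2*cos(sqrt(2)*3^(1/4)*c/2))*exp(-sqrt(2)*3^(1/4)*c/2) + (C3*sin(sqrt(2)*3^(1/4)*c/2) + C4*cos(sqrt(2)*3^(1/4)*c/2))*exp(sqrt(2)*3^(1/4)*c/2)


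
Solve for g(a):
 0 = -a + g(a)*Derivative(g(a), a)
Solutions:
 g(a) = -sqrt(C1 + a^2)
 g(a) = sqrt(C1 + a^2)


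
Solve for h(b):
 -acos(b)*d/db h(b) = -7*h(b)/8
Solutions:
 h(b) = C1*exp(7*Integral(1/acos(b), b)/8)


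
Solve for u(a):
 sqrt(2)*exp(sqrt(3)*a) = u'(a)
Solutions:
 u(a) = C1 + sqrt(6)*exp(sqrt(3)*a)/3


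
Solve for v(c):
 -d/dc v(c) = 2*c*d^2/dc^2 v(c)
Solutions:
 v(c) = C1 + C2*sqrt(c)


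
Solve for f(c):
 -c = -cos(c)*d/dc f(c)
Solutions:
 f(c) = C1 + Integral(c/cos(c), c)


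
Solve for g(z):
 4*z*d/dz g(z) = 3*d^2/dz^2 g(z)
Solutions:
 g(z) = C1 + C2*erfi(sqrt(6)*z/3)


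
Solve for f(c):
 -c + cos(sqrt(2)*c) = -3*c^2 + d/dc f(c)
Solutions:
 f(c) = C1 + c^3 - c^2/2 + sqrt(2)*sin(sqrt(2)*c)/2


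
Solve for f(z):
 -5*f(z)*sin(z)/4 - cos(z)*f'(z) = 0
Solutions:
 f(z) = C1*cos(z)^(5/4)


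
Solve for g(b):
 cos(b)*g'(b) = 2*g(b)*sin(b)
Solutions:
 g(b) = C1/cos(b)^2


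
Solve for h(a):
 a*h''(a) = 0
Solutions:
 h(a) = C1 + C2*a


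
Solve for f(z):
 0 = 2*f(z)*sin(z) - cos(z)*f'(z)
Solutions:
 f(z) = C1/cos(z)^2


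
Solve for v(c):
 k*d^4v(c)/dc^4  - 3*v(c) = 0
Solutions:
 v(c) = C1*exp(-3^(1/4)*c*(1/k)^(1/4)) + C2*exp(3^(1/4)*c*(1/k)^(1/4)) + C3*exp(-3^(1/4)*I*c*(1/k)^(1/4)) + C4*exp(3^(1/4)*I*c*(1/k)^(1/4))


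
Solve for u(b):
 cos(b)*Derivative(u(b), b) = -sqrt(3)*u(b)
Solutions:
 u(b) = C1*(sin(b) - 1)^(sqrt(3)/2)/(sin(b) + 1)^(sqrt(3)/2)


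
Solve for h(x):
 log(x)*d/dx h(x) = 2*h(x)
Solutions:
 h(x) = C1*exp(2*li(x))


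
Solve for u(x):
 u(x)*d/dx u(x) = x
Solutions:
 u(x) = -sqrt(C1 + x^2)
 u(x) = sqrt(C1 + x^2)


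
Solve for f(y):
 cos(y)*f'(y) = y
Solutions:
 f(y) = C1 + Integral(y/cos(y), y)


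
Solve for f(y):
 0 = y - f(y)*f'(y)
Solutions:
 f(y) = -sqrt(C1 + y^2)
 f(y) = sqrt(C1 + y^2)


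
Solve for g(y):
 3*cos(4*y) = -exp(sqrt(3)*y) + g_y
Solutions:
 g(y) = C1 + sqrt(3)*exp(sqrt(3)*y)/3 + 3*sin(4*y)/4


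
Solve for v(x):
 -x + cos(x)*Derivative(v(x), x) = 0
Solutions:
 v(x) = C1 + Integral(x/cos(x), x)


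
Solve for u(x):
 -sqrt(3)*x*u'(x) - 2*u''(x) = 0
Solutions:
 u(x) = C1 + C2*erf(3^(1/4)*x/2)


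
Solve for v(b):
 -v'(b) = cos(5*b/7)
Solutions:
 v(b) = C1 - 7*sin(5*b/7)/5


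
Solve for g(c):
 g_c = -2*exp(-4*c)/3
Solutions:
 g(c) = C1 + exp(-4*c)/6


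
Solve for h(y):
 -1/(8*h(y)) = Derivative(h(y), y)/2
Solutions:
 h(y) = -sqrt(C1 - 2*y)/2
 h(y) = sqrt(C1 - 2*y)/2


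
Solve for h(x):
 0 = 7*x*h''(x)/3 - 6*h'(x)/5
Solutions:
 h(x) = C1 + C2*x^(53/35)


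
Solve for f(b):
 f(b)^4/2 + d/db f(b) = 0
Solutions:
 f(b) = 2^(1/3)*(1/(C1 + 3*b))^(1/3)
 f(b) = 2^(1/3)*(-3^(2/3) - 3*3^(1/6)*I)*(1/(C1 + b))^(1/3)/6
 f(b) = 2^(1/3)*(-3^(2/3) + 3*3^(1/6)*I)*(1/(C1 + b))^(1/3)/6


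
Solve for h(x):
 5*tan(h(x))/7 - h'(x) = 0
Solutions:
 h(x) = pi - asin(C1*exp(5*x/7))
 h(x) = asin(C1*exp(5*x/7))


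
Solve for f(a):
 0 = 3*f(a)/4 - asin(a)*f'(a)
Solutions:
 f(a) = C1*exp(3*Integral(1/asin(a), a)/4)


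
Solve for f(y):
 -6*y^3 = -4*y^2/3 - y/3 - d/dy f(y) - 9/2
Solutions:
 f(y) = C1 + 3*y^4/2 - 4*y^3/9 - y^2/6 - 9*y/2


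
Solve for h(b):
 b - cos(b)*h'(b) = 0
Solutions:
 h(b) = C1 + Integral(b/cos(b), b)


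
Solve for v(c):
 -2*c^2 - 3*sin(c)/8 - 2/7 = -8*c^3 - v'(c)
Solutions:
 v(c) = C1 - 2*c^4 + 2*c^3/3 + 2*c/7 - 3*cos(c)/8


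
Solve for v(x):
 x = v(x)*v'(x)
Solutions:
 v(x) = -sqrt(C1 + x^2)
 v(x) = sqrt(C1 + x^2)


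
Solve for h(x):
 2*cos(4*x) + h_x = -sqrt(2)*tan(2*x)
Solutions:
 h(x) = C1 + sqrt(2)*log(cos(2*x))/2 - sin(4*x)/2


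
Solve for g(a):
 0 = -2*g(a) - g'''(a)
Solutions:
 g(a) = C3*exp(-2^(1/3)*a) + (C1*sin(2^(1/3)*sqrt(3)*a/2) + C2*cos(2^(1/3)*sqrt(3)*a/2))*exp(2^(1/3)*a/2)


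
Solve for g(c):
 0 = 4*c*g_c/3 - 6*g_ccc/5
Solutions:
 g(c) = C1 + Integral(C2*airyai(30^(1/3)*c/3) + C3*airybi(30^(1/3)*c/3), c)


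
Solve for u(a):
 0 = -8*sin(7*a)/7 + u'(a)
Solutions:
 u(a) = C1 - 8*cos(7*a)/49


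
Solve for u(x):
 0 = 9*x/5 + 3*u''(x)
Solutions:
 u(x) = C1 + C2*x - x^3/10


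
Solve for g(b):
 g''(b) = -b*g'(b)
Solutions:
 g(b) = C1 + C2*erf(sqrt(2)*b/2)


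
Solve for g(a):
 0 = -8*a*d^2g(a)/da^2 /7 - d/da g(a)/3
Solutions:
 g(a) = C1 + C2*a^(17/24)


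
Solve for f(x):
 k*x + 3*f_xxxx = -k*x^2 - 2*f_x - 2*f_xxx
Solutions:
 f(x) = C1 + C2*exp(x*(-4 + 4/(9*sqrt(777) + 251)^(1/3) + (9*sqrt(777) + 251)^(1/3))/18)*sin(sqrt(3)*x*(-(9*sqrt(777) + 251)^(1/3) + 4/(9*sqrt(777) + 251)^(1/3))/18) + C3*exp(x*(-4 + 4/(9*sqrt(777) + 251)^(1/3) + (9*sqrt(777) + 251)^(1/3))/18)*cos(sqrt(3)*x*(-(9*sqrt(777) + 251)^(1/3) + 4/(9*sqrt(777) + 251)^(1/3))/18) + C4*exp(-x*(4/(9*sqrt(777) + 251)^(1/3) + 2 + (9*sqrt(777) + 251)^(1/3))/9) - k*x^3/6 - k*x^2/4 + k*x


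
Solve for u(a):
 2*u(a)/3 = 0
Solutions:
 u(a) = 0


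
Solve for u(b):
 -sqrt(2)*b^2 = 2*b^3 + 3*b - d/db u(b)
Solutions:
 u(b) = C1 + b^4/2 + sqrt(2)*b^3/3 + 3*b^2/2


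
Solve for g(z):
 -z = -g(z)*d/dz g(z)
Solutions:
 g(z) = -sqrt(C1 + z^2)
 g(z) = sqrt(C1 + z^2)


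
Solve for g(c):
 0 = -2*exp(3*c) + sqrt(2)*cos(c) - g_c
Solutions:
 g(c) = C1 - 2*exp(3*c)/3 + sqrt(2)*sin(c)


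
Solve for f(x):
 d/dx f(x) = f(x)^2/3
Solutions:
 f(x) = -3/(C1 + x)


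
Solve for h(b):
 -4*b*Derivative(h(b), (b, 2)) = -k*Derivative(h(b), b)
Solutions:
 h(b) = C1 + b^(re(k)/4 + 1)*(C2*sin(log(b)*Abs(im(k))/4) + C3*cos(log(b)*im(k)/4))


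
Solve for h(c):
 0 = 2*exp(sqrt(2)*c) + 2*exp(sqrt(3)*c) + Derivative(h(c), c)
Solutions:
 h(c) = C1 - sqrt(2)*exp(sqrt(2)*c) - 2*sqrt(3)*exp(sqrt(3)*c)/3


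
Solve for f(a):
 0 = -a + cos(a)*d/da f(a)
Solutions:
 f(a) = C1 + Integral(a/cos(a), a)


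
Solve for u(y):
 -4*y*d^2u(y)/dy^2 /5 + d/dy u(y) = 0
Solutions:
 u(y) = C1 + C2*y^(9/4)


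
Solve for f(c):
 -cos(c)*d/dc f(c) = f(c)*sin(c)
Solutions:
 f(c) = C1*cos(c)


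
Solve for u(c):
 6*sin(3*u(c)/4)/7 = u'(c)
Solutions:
 -6*c/7 + 2*log(cos(3*u(c)/4) - 1)/3 - 2*log(cos(3*u(c)/4) + 1)/3 = C1


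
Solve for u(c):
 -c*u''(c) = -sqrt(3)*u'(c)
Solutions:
 u(c) = C1 + C2*c^(1 + sqrt(3))


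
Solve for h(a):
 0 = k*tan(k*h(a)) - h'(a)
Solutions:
 h(a) = Piecewise((-asin(exp(C1*k + a*k^2))/k + pi/k, Ne(k, 0)), (nan, True))
 h(a) = Piecewise((asin(exp(C1*k + a*k^2))/k, Ne(k, 0)), (nan, True))


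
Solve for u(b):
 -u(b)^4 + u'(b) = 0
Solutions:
 u(b) = (-1/(C1 + 3*b))^(1/3)
 u(b) = (-1/(C1 + b))^(1/3)*(-3^(2/3) - 3*3^(1/6)*I)/6
 u(b) = (-1/(C1 + b))^(1/3)*(-3^(2/3) + 3*3^(1/6)*I)/6


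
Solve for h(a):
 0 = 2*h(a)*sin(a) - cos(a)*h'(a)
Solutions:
 h(a) = C1/cos(a)^2


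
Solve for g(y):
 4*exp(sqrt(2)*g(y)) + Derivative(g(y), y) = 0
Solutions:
 g(y) = sqrt(2)*(2*log(1/(C1 + 4*y)) - log(2))/4


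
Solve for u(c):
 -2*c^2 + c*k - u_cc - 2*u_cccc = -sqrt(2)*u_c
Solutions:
 u(c) = C1 + C4*exp(sqrt(2)*c/2) + sqrt(2)*c^3/3 - sqrt(2)*c^2*k/4 + c^2 - c*k/2 + sqrt(2)*c + (C2*sin(sqrt(14)*c/4) + C3*cos(sqrt(14)*c/4))*exp(-sqrt(2)*c/4)


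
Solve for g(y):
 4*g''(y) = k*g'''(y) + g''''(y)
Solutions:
 g(y) = C1 + C2*y + C3*exp(y*(-k + sqrt(k^2 + 16))/2) + C4*exp(-y*(k + sqrt(k^2 + 16))/2)


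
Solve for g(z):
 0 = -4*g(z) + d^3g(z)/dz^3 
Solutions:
 g(z) = C3*exp(2^(2/3)*z) + (C1*sin(2^(2/3)*sqrt(3)*z/2) + C2*cos(2^(2/3)*sqrt(3)*z/2))*exp(-2^(2/3)*z/2)


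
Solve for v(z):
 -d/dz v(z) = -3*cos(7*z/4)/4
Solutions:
 v(z) = C1 + 3*sin(7*z/4)/7


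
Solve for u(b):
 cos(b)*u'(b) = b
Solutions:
 u(b) = C1 + Integral(b/cos(b), b)


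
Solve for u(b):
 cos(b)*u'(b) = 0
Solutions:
 u(b) = C1


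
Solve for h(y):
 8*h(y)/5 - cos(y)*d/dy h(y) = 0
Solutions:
 h(y) = C1*(sin(y) + 1)^(4/5)/(sin(y) - 1)^(4/5)


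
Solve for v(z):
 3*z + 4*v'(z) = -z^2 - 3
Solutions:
 v(z) = C1 - z^3/12 - 3*z^2/8 - 3*z/4


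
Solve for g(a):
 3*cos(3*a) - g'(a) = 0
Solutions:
 g(a) = C1 + sin(3*a)


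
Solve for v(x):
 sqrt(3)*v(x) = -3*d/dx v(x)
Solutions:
 v(x) = C1*exp(-sqrt(3)*x/3)


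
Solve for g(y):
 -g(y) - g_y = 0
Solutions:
 g(y) = C1*exp(-y)


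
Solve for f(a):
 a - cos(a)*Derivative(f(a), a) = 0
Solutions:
 f(a) = C1 + Integral(a/cos(a), a)


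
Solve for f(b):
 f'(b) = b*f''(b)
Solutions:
 f(b) = C1 + C2*b^2


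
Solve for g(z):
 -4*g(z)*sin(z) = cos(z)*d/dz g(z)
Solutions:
 g(z) = C1*cos(z)^4


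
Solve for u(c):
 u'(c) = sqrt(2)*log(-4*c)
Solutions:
 u(c) = C1 + sqrt(2)*c*log(-c) + sqrt(2)*c*(-1 + 2*log(2))


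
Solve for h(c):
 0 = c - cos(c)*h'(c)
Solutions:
 h(c) = C1 + Integral(c/cos(c), c)


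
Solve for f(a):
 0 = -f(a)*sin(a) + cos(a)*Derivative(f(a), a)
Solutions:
 f(a) = C1/cos(a)


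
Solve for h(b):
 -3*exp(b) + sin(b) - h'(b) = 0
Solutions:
 h(b) = C1 - 3*exp(b) - cos(b)


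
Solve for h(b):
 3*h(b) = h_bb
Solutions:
 h(b) = C1*exp(-sqrt(3)*b) + C2*exp(sqrt(3)*b)


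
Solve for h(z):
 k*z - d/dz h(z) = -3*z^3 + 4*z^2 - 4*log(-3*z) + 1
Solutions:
 h(z) = C1 + k*z^2/2 + 3*z^4/4 - 4*z^3/3 + 4*z*log(-z) + z*(-5 + 4*log(3))


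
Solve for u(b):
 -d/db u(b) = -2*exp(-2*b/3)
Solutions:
 u(b) = C1 - 3*exp(-2*b/3)


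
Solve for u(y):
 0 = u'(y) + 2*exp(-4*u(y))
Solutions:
 u(y) = log(-I*(C1 - 8*y)^(1/4))
 u(y) = log(I*(C1 - 8*y)^(1/4))
 u(y) = log(-(C1 - 8*y)^(1/4))
 u(y) = log(C1 - 8*y)/4


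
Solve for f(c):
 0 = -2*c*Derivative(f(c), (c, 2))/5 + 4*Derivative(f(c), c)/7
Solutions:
 f(c) = C1 + C2*c^(17/7)


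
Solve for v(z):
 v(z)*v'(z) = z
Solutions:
 v(z) = -sqrt(C1 + z^2)
 v(z) = sqrt(C1 + z^2)


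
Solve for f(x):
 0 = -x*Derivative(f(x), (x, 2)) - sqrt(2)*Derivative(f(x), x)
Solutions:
 f(x) = C1 + C2*x^(1 - sqrt(2))


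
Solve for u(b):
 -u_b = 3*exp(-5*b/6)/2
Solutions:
 u(b) = C1 + 9*exp(-5*b/6)/5


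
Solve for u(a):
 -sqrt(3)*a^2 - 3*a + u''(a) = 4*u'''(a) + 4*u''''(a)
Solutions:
 u(a) = C1 + C2*a + C3*exp(a*(-1 + sqrt(2))/2) + C4*exp(-a*(1 + sqrt(2))/2) + sqrt(3)*a^4/12 + a^3*(3 + 8*sqrt(3))/6 + 2*a^2*(3 + 10*sqrt(3))


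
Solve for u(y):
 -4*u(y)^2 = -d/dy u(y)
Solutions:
 u(y) = -1/(C1 + 4*y)


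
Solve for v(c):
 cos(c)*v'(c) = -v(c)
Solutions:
 v(c) = C1*sqrt(sin(c) - 1)/sqrt(sin(c) + 1)


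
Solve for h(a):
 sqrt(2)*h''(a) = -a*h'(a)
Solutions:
 h(a) = C1 + C2*erf(2^(1/4)*a/2)


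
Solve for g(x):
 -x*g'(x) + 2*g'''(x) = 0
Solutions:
 g(x) = C1 + Integral(C2*airyai(2^(2/3)*x/2) + C3*airybi(2^(2/3)*x/2), x)


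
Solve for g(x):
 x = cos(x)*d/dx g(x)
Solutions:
 g(x) = C1 + Integral(x/cos(x), x)


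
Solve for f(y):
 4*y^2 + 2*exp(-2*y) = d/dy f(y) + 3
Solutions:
 f(y) = C1 + 4*y^3/3 - 3*y - exp(-2*y)


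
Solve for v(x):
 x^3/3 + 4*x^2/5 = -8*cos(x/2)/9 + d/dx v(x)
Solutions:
 v(x) = C1 + x^4/12 + 4*x^3/15 + 16*sin(x/2)/9


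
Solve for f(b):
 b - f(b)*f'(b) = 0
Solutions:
 f(b) = -sqrt(C1 + b^2)
 f(b) = sqrt(C1 + b^2)


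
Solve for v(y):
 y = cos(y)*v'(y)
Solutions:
 v(y) = C1 + Integral(y/cos(y), y)


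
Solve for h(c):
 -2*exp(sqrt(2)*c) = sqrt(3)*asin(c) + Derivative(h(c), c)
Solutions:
 h(c) = C1 - sqrt(3)*(c*asin(c) + sqrt(1 - c^2)) - sqrt(2)*exp(sqrt(2)*c)


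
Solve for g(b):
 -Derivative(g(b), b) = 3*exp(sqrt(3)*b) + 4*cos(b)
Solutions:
 g(b) = C1 - sqrt(3)*exp(sqrt(3)*b) - 4*sin(b)


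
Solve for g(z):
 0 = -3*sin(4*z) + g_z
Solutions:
 g(z) = C1 - 3*cos(4*z)/4


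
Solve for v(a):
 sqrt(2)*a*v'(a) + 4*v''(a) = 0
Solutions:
 v(a) = C1 + C2*erf(2^(3/4)*a/4)


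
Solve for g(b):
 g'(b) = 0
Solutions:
 g(b) = C1


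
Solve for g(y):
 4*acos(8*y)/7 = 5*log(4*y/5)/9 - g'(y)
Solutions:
 g(y) = C1 + 5*y*log(y)/9 - 4*y*acos(8*y)/7 - 5*y*log(5)/9 - 5*y/9 + 10*y*log(2)/9 + sqrt(1 - 64*y^2)/14


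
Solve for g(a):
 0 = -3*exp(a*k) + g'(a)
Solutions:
 g(a) = C1 + 3*exp(a*k)/k


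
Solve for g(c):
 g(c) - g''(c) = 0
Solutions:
 g(c) = C1*exp(-c) + C2*exp(c)


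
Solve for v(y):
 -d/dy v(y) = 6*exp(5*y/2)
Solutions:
 v(y) = C1 - 12*exp(5*y/2)/5


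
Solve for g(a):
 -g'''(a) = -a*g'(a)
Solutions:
 g(a) = C1 + Integral(C2*airyai(a) + C3*airybi(a), a)


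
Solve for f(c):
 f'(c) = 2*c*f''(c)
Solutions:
 f(c) = C1 + C2*c^(3/2)


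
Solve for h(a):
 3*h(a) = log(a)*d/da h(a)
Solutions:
 h(a) = C1*exp(3*li(a))


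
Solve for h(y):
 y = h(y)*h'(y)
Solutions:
 h(y) = -sqrt(C1 + y^2)
 h(y) = sqrt(C1 + y^2)


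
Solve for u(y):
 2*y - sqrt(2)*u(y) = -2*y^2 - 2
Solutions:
 u(y) = sqrt(2)*(y^2 + y + 1)


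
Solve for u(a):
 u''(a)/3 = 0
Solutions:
 u(a) = C1 + C2*a


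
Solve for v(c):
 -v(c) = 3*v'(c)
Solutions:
 v(c) = C1*exp(-c/3)


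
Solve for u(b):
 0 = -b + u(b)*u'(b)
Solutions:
 u(b) = -sqrt(C1 + b^2)
 u(b) = sqrt(C1 + b^2)


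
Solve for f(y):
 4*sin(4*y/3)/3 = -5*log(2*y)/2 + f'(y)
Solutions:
 f(y) = C1 + 5*y*log(y)/2 - 5*y/2 + 5*y*log(2)/2 - cos(4*y/3)


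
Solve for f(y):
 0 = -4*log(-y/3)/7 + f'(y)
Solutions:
 f(y) = C1 + 4*y*log(-y)/7 + 4*y*(-log(3) - 1)/7


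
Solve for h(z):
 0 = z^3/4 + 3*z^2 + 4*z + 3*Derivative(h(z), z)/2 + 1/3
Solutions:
 h(z) = C1 - z^4/24 - 2*z^3/3 - 4*z^2/3 - 2*z/9


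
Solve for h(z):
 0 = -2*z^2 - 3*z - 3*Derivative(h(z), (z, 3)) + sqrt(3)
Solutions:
 h(z) = C1 + C2*z + C3*z^2 - z^5/90 - z^4/24 + sqrt(3)*z^3/18


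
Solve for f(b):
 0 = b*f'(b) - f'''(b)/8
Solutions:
 f(b) = C1 + Integral(C2*airyai(2*b) + C3*airybi(2*b), b)


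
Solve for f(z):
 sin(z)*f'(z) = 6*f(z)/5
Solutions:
 f(z) = C1*(cos(z) - 1)^(3/5)/(cos(z) + 1)^(3/5)


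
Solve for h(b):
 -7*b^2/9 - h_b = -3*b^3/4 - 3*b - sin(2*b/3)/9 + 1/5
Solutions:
 h(b) = C1 + 3*b^4/16 - 7*b^3/27 + 3*b^2/2 - b/5 - cos(2*b/3)/6


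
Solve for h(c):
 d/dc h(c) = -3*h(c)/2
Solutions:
 h(c) = C1*exp(-3*c/2)


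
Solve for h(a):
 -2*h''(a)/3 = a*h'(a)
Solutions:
 h(a) = C1 + C2*erf(sqrt(3)*a/2)


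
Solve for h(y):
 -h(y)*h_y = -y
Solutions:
 h(y) = -sqrt(C1 + y^2)
 h(y) = sqrt(C1 + y^2)


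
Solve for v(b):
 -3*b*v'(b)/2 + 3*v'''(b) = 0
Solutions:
 v(b) = C1 + Integral(C2*airyai(2^(2/3)*b/2) + C3*airybi(2^(2/3)*b/2), b)


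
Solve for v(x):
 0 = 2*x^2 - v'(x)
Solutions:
 v(x) = C1 + 2*x^3/3


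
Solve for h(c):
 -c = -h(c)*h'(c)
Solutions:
 h(c) = -sqrt(C1 + c^2)
 h(c) = sqrt(C1 + c^2)


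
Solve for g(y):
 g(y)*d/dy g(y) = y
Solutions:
 g(y) = -sqrt(C1 + y^2)
 g(y) = sqrt(C1 + y^2)


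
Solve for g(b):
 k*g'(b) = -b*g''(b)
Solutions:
 g(b) = C1 + b^(1 - re(k))*(C2*sin(log(b)*Abs(im(k))) + C3*cos(log(b)*im(k)))


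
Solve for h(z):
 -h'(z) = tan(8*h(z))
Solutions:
 h(z) = -asin(C1*exp(-8*z))/8 + pi/8
 h(z) = asin(C1*exp(-8*z))/8


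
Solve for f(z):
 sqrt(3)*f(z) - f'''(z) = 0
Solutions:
 f(z) = C3*exp(3^(1/6)*z) + (C1*sin(3^(2/3)*z/2) + C2*cos(3^(2/3)*z/2))*exp(-3^(1/6)*z/2)


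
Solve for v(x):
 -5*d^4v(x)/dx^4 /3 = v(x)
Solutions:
 v(x) = (C1*sin(sqrt(2)*3^(1/4)*5^(3/4)*x/10) + C2*cos(sqrt(2)*3^(1/4)*5^(3/4)*x/10))*exp(-sqrt(2)*3^(1/4)*5^(3/4)*x/10) + (C3*sin(sqrt(2)*3^(1/4)*5^(3/4)*x/10) + C4*cos(sqrt(2)*3^(1/4)*5^(3/4)*x/10))*exp(sqrt(2)*3^(1/4)*5^(3/4)*x/10)


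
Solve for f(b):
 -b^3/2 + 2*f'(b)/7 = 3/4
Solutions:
 f(b) = C1 + 7*b^4/16 + 21*b/8


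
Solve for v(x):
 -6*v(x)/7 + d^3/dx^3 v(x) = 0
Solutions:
 v(x) = C3*exp(6^(1/3)*7^(2/3)*x/7) + (C1*sin(2^(1/3)*3^(5/6)*7^(2/3)*x/14) + C2*cos(2^(1/3)*3^(5/6)*7^(2/3)*x/14))*exp(-6^(1/3)*7^(2/3)*x/14)


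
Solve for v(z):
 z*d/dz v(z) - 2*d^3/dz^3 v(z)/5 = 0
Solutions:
 v(z) = C1 + Integral(C2*airyai(2^(2/3)*5^(1/3)*z/2) + C3*airybi(2^(2/3)*5^(1/3)*z/2), z)


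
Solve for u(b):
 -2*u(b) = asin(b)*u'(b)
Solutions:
 u(b) = C1*exp(-2*Integral(1/asin(b), b))


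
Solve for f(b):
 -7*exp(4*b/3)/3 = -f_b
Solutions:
 f(b) = C1 + 7*exp(4*b/3)/4


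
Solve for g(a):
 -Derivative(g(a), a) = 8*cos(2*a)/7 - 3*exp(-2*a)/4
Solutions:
 g(a) = C1 - 4*sin(2*a)/7 - 3*exp(-2*a)/8


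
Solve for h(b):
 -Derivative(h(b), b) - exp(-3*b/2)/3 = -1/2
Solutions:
 h(b) = C1 + b/2 + 2*exp(-3*b/2)/9


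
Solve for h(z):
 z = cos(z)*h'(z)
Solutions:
 h(z) = C1 + Integral(z/cos(z), z)


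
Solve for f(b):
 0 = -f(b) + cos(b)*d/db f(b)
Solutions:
 f(b) = C1*sqrt(sin(b) + 1)/sqrt(sin(b) - 1)


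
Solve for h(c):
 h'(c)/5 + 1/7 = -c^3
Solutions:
 h(c) = C1 - 5*c^4/4 - 5*c/7


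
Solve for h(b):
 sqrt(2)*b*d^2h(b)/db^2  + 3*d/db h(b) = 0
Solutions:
 h(b) = C1 + C2*b^(1 - 3*sqrt(2)/2)


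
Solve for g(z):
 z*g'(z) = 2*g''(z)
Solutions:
 g(z) = C1 + C2*erfi(z/2)


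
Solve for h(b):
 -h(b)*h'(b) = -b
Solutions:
 h(b) = -sqrt(C1 + b^2)
 h(b) = sqrt(C1 + b^2)


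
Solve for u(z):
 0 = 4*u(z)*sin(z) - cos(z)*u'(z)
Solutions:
 u(z) = C1/cos(z)^4


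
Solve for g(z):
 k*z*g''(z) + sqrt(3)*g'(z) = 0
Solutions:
 g(z) = C1 + z^(((re(k) - sqrt(3))*re(k) + im(k)^2)/(re(k)^2 + im(k)^2))*(C2*sin(sqrt(3)*log(z)*Abs(im(k))/(re(k)^2 + im(k)^2)) + C3*cos(sqrt(3)*log(z)*im(k)/(re(k)^2 + im(k)^2)))


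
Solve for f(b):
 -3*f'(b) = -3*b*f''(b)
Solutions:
 f(b) = C1 + C2*b^2


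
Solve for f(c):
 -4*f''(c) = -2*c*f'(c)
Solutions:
 f(c) = C1 + C2*erfi(c/2)


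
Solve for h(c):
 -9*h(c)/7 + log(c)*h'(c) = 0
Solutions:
 h(c) = C1*exp(9*li(c)/7)


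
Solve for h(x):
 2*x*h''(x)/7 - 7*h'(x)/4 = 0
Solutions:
 h(x) = C1 + C2*x^(57/8)


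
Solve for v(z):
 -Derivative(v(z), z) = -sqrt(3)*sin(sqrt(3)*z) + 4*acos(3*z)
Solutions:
 v(z) = C1 - 4*z*acos(3*z) + 4*sqrt(1 - 9*z^2)/3 - cos(sqrt(3)*z)


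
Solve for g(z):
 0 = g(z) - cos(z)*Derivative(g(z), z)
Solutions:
 g(z) = C1*sqrt(sin(z) + 1)/sqrt(sin(z) - 1)


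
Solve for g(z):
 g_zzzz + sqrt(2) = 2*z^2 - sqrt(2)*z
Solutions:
 g(z) = C1 + C2*z + C3*z^2 + C4*z^3 + z^6/180 - sqrt(2)*z^5/120 - sqrt(2)*z^4/24


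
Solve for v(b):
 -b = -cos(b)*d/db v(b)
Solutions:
 v(b) = C1 + Integral(b/cos(b), b)


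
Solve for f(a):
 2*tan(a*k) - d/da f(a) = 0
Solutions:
 f(a) = C1 + 2*Piecewise((-log(cos(a*k))/k, Ne(k, 0)), (0, True))


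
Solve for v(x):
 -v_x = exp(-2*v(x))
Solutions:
 v(x) = log(-sqrt(C1 - 2*x))
 v(x) = log(C1 - 2*x)/2


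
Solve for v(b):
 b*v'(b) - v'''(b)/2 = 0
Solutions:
 v(b) = C1 + Integral(C2*airyai(2^(1/3)*b) + C3*airybi(2^(1/3)*b), b)


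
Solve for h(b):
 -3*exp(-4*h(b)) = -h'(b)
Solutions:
 h(b) = log(-I*(C1 + 12*b)^(1/4))
 h(b) = log(I*(C1 + 12*b)^(1/4))
 h(b) = log(-(C1 + 12*b)^(1/4))
 h(b) = log(C1 + 12*b)/4


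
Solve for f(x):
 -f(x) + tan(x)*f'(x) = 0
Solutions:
 f(x) = C1*sin(x)


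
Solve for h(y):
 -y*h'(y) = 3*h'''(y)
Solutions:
 h(y) = C1 + Integral(C2*airyai(-3^(2/3)*y/3) + C3*airybi(-3^(2/3)*y/3), y)


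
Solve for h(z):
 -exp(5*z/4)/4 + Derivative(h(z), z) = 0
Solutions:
 h(z) = C1 + exp(5*z/4)/5


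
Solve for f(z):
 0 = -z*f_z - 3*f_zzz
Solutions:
 f(z) = C1 + Integral(C2*airyai(-3^(2/3)*z/3) + C3*airybi(-3^(2/3)*z/3), z)


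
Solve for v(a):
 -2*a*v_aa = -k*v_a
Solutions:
 v(a) = C1 + a^(re(k)/2 + 1)*(C2*sin(log(a)*Abs(im(k))/2) + C3*cos(log(a)*im(k)/2))


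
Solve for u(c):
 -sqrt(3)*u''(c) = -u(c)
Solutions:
 u(c) = C1*exp(-3^(3/4)*c/3) + C2*exp(3^(3/4)*c/3)


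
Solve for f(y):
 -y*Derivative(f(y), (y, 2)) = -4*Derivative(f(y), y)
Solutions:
 f(y) = C1 + C2*y^5


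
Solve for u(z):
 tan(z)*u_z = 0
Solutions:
 u(z) = C1


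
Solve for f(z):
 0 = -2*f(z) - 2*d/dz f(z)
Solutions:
 f(z) = C1*exp(-z)


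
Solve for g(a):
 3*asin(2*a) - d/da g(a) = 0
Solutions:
 g(a) = C1 + 3*a*asin(2*a) + 3*sqrt(1 - 4*a^2)/2


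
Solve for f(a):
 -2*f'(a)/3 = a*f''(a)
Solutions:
 f(a) = C1 + C2*a^(1/3)


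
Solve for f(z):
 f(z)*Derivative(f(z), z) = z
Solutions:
 f(z) = -sqrt(C1 + z^2)
 f(z) = sqrt(C1 + z^2)


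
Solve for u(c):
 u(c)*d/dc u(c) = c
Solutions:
 u(c) = -sqrt(C1 + c^2)
 u(c) = sqrt(C1 + c^2)


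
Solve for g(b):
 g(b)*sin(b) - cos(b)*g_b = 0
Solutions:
 g(b) = C1/cos(b)


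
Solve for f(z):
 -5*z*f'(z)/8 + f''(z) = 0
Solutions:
 f(z) = C1 + C2*erfi(sqrt(5)*z/4)


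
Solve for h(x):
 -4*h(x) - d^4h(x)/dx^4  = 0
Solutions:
 h(x) = (C1*sin(x) + C2*cos(x))*exp(-x) + (C3*sin(x) + C4*cos(x))*exp(x)


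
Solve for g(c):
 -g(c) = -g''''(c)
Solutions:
 g(c) = C1*exp(-c) + C2*exp(c) + C3*sin(c) + C4*cos(c)


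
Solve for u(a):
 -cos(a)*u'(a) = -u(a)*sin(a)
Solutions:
 u(a) = C1/cos(a)


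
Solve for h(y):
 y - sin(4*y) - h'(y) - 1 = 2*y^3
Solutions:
 h(y) = C1 - y^4/2 + y^2/2 - y + cos(4*y)/4


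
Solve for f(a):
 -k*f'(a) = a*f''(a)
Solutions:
 f(a) = C1 + a^(1 - re(k))*(C2*sin(log(a)*Abs(im(k))) + C3*cos(log(a)*im(k)))


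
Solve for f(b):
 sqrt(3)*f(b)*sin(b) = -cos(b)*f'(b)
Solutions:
 f(b) = C1*cos(b)^(sqrt(3))


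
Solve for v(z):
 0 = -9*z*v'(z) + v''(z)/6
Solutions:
 v(z) = C1 + C2*erfi(3*sqrt(3)*z)


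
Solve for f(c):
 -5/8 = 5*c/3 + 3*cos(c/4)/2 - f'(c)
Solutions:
 f(c) = C1 + 5*c^2/6 + 5*c/8 + 6*sin(c/4)


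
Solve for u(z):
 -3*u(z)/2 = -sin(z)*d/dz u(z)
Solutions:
 u(z) = C1*(cos(z) - 1)^(3/4)/(cos(z) + 1)^(3/4)


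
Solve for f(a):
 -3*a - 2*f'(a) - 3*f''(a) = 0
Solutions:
 f(a) = C1 + C2*exp(-2*a/3) - 3*a^2/4 + 9*a/4


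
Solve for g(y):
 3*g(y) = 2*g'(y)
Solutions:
 g(y) = C1*exp(3*y/2)


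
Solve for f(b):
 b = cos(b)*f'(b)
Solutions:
 f(b) = C1 + Integral(b/cos(b), b)


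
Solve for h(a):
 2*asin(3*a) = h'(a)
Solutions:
 h(a) = C1 + 2*a*asin(3*a) + 2*sqrt(1 - 9*a^2)/3


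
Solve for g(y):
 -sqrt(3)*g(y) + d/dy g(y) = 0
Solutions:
 g(y) = C1*exp(sqrt(3)*y)


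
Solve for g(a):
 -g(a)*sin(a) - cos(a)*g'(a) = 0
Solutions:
 g(a) = C1*cos(a)


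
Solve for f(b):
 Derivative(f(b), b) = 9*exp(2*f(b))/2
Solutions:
 f(b) = log(-sqrt(-1/(C1 + 9*b)))
 f(b) = log(-1/(C1 + 9*b))/2


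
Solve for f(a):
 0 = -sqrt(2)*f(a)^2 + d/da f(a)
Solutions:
 f(a) = -1/(C1 + sqrt(2)*a)
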